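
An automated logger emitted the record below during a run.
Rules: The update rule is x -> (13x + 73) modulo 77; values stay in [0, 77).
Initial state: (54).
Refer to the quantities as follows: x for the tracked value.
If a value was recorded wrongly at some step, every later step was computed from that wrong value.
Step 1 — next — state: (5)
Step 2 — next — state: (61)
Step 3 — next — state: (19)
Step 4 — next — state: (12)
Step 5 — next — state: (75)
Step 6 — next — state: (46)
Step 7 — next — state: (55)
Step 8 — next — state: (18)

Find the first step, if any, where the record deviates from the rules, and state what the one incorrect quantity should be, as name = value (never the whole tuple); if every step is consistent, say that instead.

step 6, x = 47

1. x = (13*54 + 73) mod 77 = 5 (in agreement)
2. x = (13*5 + 73) mod 77 = 61 (checks out)
3. x = (13*61 + 73) mod 77 = 19 (exactly as logged)
4. x = (13*19 + 73) mod 77 = 12 (in agreement)
5. x = (13*12 + 73) mod 77 = 75 (same as recorded)
6. x = (13*75 + 73) mod 77 = 47 (not what was recorded)
So the first discrepancy is step 6, where the right value is x = 47.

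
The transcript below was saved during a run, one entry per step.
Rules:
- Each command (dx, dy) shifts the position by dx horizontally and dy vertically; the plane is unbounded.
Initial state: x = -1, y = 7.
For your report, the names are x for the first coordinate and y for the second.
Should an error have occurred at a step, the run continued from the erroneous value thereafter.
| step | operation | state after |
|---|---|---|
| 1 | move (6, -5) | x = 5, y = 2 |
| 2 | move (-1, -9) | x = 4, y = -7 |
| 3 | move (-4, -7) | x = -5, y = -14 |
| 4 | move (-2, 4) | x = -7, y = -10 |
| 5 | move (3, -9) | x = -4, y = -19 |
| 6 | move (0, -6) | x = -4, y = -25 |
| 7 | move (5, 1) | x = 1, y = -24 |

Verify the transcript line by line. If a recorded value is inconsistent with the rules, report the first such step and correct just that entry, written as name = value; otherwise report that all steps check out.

step 3, x = 0

Recomputing the run from the initial state:
step 1: x = 5, y = 2
step 2: x = 4, y = -7
step 3: x = 0, y = -14
step 4: x = -2, y = -10
step 5: x = 1, y = -19
step 6: x = 1, y = -25
step 7: x = 6, y = -24
The first disagreement with the transcript is at step 3, where the value should be x = 0.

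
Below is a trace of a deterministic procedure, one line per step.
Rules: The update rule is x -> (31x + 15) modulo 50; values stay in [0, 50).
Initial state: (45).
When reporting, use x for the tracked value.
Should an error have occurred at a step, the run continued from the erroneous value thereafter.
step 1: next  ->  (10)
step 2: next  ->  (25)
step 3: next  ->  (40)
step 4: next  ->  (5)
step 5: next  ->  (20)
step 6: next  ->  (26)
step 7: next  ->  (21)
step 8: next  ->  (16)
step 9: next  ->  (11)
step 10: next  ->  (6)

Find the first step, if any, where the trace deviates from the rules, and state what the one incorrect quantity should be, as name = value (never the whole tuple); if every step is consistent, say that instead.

step 1: x = (31*45 + 15) mod 50 = 10 -> no discrepancy
step 2: x = (31*10 + 15) mod 50 = 25 -> agrees with the trace
step 3: x = (31*25 + 15) mod 50 = 40 -> no discrepancy
step 4: x = (31*40 + 15) mod 50 = 5 -> same as recorded
step 5: x = (31*5 + 15) mod 50 = 20 -> agrees with the trace
step 6: x = (31*20 + 15) mod 50 = 35 -> the trace disagrees here
The earliest wrong entry is at step 6: it should read x = 35.

step 6, x = 35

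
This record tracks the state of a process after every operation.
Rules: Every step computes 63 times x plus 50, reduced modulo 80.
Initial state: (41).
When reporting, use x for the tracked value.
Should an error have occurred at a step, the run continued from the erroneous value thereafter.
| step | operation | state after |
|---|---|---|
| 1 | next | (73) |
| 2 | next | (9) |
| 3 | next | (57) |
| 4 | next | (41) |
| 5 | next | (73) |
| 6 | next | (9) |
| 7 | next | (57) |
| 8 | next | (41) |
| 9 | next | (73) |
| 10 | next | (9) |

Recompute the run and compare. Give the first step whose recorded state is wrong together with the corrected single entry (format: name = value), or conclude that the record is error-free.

Step 1: x = (63*41 + 50) mod 80 = 73 — matches.
Step 2: x = (63*73 + 50) mod 80 = 9 — exactly as logged.
Step 3: x = (63*9 + 50) mod 80 = 57 — no discrepancy.
Step 4: x = (63*57 + 50) mod 80 = 41 — in agreement.
Step 5: x = (63*41 + 50) mod 80 = 73 — no discrepancy.
Step 6: x = (63*73 + 50) mod 80 = 9 — consistent with the record.
Step 7: x = (63*9 + 50) mod 80 = 57 — in agreement.
Step 8: x = (63*57 + 50) mod 80 = 41 — agrees with the record.
Step 9: x = (63*41 + 50) mod 80 = 73 — verified.
Step 10: x = (63*73 + 50) mod 80 = 9 — in agreement.
Nothing is out of place; the run is error-free.

no error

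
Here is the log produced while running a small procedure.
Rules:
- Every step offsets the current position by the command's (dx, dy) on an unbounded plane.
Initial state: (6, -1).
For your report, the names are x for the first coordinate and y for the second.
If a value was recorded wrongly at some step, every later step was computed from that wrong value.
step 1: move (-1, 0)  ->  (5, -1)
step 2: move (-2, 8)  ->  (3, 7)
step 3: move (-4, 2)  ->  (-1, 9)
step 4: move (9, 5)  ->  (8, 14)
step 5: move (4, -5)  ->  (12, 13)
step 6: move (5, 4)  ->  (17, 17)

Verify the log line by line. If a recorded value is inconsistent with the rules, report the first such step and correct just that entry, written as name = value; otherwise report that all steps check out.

Recomputing the run from the initial state:
step 1: x = 5, y = -1
step 2: x = 3, y = 7
step 3: x = -1, y = 9
step 4: x = 8, y = 14
step 5: x = 12, y = 9
step 6: x = 17, y = 13
The first disagreement with the log is at step 5, where the value should be y = 9.

step 5, y = 9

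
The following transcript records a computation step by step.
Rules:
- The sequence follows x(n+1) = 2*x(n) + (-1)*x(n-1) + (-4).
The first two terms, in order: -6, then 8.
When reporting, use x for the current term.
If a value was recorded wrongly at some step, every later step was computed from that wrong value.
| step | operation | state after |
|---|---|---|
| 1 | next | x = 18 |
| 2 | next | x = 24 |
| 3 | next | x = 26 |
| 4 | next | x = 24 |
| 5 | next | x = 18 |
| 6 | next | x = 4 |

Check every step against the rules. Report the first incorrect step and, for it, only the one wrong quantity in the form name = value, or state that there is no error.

1. x = 2*(8) + (-1)*(-6) + (-4) = 18 (confirmed correct)
2. x = 2*(18) + (-1)*(8) + (-4) = 24 (checks out)
3. x = 2*(24) + (-1)*(18) + (-4) = 26 (in agreement)
4. x = 2*(26) + (-1)*(24) + (-4) = 24 (in agreement)
5. x = 2*(24) + (-1)*(26) + (-4) = 18 (agrees with the transcript)
6. x = 2*(18) + (-1)*(24) + (-4) = 8 (this is not what the transcript shows)
First incorrect step: 6; the correct value is x = 8.

step 6, x = 8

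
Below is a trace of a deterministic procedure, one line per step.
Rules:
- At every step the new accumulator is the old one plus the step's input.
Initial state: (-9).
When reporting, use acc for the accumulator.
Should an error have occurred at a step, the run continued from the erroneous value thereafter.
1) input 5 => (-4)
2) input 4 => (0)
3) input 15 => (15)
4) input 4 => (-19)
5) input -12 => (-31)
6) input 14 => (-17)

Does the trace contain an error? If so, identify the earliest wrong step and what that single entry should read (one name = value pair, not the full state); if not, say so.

step 4, acc = 19

step 1: acc = -9 + 5 = -4 -> consistent with the trace
step 2: acc = -4 + 4 = 0 -> matches
step 3: acc = 0 + 15 = 15 -> checks out
step 4: acc = 15 + 4 = 19 -> a discrepancy with the trace
The audit stops at step 4: the recorded entry is wrong and should be acc = 19.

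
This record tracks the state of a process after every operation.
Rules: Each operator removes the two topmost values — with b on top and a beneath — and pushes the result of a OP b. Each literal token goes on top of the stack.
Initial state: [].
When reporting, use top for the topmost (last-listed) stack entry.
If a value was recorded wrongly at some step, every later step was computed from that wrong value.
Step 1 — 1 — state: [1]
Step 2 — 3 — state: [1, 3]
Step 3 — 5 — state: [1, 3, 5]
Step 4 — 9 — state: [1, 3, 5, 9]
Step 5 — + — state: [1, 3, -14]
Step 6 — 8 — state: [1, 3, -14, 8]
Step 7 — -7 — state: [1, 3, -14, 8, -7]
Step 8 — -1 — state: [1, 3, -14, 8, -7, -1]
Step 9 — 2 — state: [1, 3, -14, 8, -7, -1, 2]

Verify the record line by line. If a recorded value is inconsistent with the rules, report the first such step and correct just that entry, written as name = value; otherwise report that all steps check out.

Recomputing the run from the initial state:
step 1: [1]
step 2: [1, 3]
step 3: [1, 3, 5]
step 4: [1, 3, 5, 9]
step 5: [1, 3, 14]
step 6: [1, 3, 14, 8]
step 7: [1, 3, 14, 8, -7]
step 8: [1, 3, 14, 8, -7, -1]
step 9: [1, 3, 14, 8, -7, -1, 2]
The first disagreement with the record is at step 5, where the value should be top = 14.

step 5, top = 14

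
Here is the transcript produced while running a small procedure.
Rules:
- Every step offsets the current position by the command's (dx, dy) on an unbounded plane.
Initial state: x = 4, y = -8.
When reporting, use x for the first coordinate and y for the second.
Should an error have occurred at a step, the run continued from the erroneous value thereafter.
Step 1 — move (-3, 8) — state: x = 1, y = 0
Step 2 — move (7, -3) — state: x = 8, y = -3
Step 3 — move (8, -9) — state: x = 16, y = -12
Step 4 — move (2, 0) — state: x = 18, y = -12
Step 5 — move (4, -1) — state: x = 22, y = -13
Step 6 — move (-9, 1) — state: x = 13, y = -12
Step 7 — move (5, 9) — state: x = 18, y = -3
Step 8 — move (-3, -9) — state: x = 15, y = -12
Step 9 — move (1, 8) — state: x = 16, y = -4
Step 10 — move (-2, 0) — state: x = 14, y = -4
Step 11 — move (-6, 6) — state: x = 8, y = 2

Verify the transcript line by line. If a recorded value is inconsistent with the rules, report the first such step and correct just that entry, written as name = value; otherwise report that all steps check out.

no error

Recomputing the run from the initial state:
step 1: x = 1, y = 0
step 2: x = 8, y = -3
step 3: x = 16, y = -12
step 4: x = 18, y = -12
step 5: x = 22, y = -13
step 6: x = 13, y = -12
step 7: x = 18, y = -3
step 8: x = 15, y = -12
step 9: x = 16, y = -4
step 10: x = 14, y = -4
step 11: x = 8, y = 2
This matches the transcript at every step.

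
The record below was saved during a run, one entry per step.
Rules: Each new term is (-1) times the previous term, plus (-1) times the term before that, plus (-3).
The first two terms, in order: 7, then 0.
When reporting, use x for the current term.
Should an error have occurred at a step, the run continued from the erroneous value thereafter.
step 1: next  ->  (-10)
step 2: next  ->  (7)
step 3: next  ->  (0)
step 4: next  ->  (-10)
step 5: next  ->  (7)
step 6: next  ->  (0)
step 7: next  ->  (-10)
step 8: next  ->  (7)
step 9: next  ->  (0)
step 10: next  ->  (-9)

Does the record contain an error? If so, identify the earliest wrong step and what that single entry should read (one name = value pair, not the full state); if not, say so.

Step 1: x = -1*(0) + (-1)*(7) + (-3) = -10 — matches.
Step 2: x = -1*(-10) + (-1)*(0) + (-3) = 7 — confirmed correct.
Step 3: x = -1*(7) + (-1)*(-10) + (-3) = 0 — exactly as logged.
Step 4: x = -1*(0) + (-1)*(7) + (-3) = -10 — confirmed correct.
Step 5: x = -1*(-10) + (-1)*(0) + (-3) = 7 — exactly as logged.
Step 6: x = -1*(7) + (-1)*(-10) + (-3) = 0 — in agreement.
Step 7: x = -1*(0) + (-1)*(7) + (-3) = -10 — in agreement.
Step 8: x = -1*(-10) + (-1)*(0) + (-3) = 7 — same as recorded.
Step 9: x = -1*(7) + (-1)*(-10) + (-3) = 0 — matches.
Step 10: x = -1*(0) + (-1)*(7) + (-3) = -10 — first mismatch against the record.
The audit stops at step 10: the recorded entry is wrong and should be x = -10.

step 10, x = -10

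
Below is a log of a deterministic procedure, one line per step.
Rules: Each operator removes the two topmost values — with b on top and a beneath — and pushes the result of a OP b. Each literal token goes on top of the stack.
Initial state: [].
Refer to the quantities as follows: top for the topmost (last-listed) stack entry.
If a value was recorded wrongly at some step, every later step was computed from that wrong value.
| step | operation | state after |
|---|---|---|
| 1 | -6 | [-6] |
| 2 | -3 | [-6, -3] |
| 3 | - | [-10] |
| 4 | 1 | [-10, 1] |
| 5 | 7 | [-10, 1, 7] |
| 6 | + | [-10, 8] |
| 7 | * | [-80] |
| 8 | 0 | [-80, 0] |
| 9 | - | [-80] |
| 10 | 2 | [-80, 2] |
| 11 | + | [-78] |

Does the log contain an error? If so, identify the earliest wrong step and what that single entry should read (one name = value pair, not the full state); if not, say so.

Recomputing the run from the initial state:
step 1: [-6]
step 2: [-6, -3]
step 3: [-3]
step 4: [-3, 1]
step 5: [-3, 1, 7]
step 6: [-3, 8]
step 7: [-24]
step 8: [-24, 0]
step 9: [-24]
step 10: [-24, 2]
step 11: [-22]
The first disagreement with the log is at step 3, where the value should be top = -3.

step 3, top = -3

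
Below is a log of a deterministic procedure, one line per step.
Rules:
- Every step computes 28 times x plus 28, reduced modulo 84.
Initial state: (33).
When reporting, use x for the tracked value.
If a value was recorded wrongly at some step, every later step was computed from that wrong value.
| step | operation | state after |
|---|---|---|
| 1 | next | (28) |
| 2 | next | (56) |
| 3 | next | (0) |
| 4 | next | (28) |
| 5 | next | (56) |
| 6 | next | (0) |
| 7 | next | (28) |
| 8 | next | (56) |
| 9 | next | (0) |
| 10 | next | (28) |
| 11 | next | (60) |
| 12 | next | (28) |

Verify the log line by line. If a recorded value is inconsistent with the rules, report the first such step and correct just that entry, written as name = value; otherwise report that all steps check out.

Step 1: x = (28*33 + 28) mod 84 = 28 — no discrepancy.
Step 2: x = (28*28 + 28) mod 84 = 56 — verified.
Step 3: x = (28*56 + 28) mod 84 = 0 — confirmed correct.
Step 4: x = (28*0 + 28) mod 84 = 28 — exactly as logged.
Step 5: x = (28*28 + 28) mod 84 = 56 — checks out.
Step 6: x = (28*56 + 28) mod 84 = 0 — agrees with the log.
Step 7: x = (28*0 + 28) mod 84 = 28 — verified.
Step 8: x = (28*28 + 28) mod 84 = 56 — exactly as logged.
Step 9: x = (28*56 + 28) mod 84 = 0 — consistent with the log.
Step 10: x = (28*0 + 28) mod 84 = 28 — agrees with the log.
Step 11: x = (28*28 + 28) mod 84 = 56 — not what was recorded.
Step 11 is the first one off; corrected, x = 56.

step 11, x = 56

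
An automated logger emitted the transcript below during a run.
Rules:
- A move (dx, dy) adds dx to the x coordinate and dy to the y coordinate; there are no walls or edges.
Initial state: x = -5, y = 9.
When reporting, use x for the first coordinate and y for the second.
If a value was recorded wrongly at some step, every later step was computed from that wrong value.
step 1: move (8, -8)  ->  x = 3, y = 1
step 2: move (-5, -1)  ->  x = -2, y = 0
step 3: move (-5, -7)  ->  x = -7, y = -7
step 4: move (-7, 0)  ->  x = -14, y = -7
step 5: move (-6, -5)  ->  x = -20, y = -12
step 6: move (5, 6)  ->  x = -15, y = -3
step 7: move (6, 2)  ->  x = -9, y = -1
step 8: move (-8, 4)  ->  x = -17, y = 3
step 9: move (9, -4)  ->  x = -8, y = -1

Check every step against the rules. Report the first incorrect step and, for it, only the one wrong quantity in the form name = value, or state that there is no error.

Recomputing the run from the initial state:
step 1: x = 3, y = 1
step 2: x = -2, y = 0
step 3: x = -7, y = -7
step 4: x = -14, y = -7
step 5: x = -20, y = -12
step 6: x = -15, y = -6
step 7: x = -9, y = -4
step 8: x = -17, y = 0
step 9: x = -8, y = -4
The first disagreement with the transcript is at step 6, where the value should be y = -6.

step 6, y = -6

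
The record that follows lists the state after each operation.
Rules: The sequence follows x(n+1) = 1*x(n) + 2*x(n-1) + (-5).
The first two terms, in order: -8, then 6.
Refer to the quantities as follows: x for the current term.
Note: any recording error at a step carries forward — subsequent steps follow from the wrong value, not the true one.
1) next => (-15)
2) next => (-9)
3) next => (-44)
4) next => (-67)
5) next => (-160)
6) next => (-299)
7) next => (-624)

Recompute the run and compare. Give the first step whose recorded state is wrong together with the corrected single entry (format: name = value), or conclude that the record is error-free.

step 2, x = -8

Recomputing the run from the initial state:
step 1: x = -15
step 2: x = -8
step 3: x = -43
step 4: x = -64
step 5: x = -155
step 6: x = -288
step 7: x = -603
The first disagreement with the record is at step 2, where the value should be x = -8.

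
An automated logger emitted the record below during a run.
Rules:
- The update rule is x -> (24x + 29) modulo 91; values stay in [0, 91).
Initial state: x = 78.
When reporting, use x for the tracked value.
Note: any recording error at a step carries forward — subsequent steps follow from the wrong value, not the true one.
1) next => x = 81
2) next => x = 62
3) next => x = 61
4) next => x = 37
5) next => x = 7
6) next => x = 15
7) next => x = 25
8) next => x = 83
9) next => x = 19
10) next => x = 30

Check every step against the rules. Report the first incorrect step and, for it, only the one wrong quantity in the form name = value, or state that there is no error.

Step 1: x = (24*78 + 29) mod 91 = 81 — verified.
Step 2: x = (24*81 + 29) mod 91 = 62 — in agreement.
Step 3: x = (24*62 + 29) mod 91 = 61 — checks out.
Step 4: x = (24*61 + 29) mod 91 = 37 — checks out.
Step 5: x = (24*37 + 29) mod 91 = 7 — confirmed correct.
Step 6: x = (24*7 + 29) mod 91 = 15 — same as recorded.
Step 7: x = (24*15 + 29) mod 91 = 25 — checks out.
Step 8: x = (24*25 + 29) mod 91 = 83 — in agreement.
Step 9: x = (24*83 + 29) mod 91 = 19 — matches.
Step 10: x = (24*19 + 29) mod 91 = 30 — exactly as logged.
All entries verified; no error found.

no error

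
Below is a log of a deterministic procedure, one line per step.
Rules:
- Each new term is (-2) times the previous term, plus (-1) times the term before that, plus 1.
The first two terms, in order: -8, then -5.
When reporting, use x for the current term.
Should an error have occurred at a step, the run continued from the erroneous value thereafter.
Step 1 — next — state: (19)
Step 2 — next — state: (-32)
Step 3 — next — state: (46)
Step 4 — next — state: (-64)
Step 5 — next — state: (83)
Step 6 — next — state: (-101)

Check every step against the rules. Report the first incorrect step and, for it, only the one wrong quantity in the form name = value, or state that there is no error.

step 4, x = -59

Recomputing the run from the initial state:
step 1: x = 19
step 2: x = -32
step 3: x = 46
step 4: x = -59
step 5: x = 73
step 6: x = -86
The first disagreement with the log is at step 4, where the value should be x = -59.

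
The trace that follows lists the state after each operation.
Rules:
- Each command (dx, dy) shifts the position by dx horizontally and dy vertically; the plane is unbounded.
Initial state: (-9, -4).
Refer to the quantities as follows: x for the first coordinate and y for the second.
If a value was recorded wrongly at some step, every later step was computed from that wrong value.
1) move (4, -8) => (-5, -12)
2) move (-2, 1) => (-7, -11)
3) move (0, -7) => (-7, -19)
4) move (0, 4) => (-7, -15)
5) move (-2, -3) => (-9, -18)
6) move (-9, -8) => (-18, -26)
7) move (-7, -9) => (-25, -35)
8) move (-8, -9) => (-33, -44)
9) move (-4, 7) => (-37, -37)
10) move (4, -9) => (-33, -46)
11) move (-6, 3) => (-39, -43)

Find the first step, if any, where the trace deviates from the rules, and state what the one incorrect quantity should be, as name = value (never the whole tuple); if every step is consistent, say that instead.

Recomputing the run from the initial state:
step 1: x = -5, y = -12
step 2: x = -7, y = -11
step 3: x = -7, y = -18
step 4: x = -7, y = -14
step 5: x = -9, y = -17
step 6: x = -18, y = -25
step 7: x = -25, y = -34
step 8: x = -33, y = -43
step 9: x = -37, y = -36
step 10: x = -33, y = -45
step 11: x = -39, y = -42
The first disagreement with the trace is at step 3, where the value should be y = -18.

step 3, y = -18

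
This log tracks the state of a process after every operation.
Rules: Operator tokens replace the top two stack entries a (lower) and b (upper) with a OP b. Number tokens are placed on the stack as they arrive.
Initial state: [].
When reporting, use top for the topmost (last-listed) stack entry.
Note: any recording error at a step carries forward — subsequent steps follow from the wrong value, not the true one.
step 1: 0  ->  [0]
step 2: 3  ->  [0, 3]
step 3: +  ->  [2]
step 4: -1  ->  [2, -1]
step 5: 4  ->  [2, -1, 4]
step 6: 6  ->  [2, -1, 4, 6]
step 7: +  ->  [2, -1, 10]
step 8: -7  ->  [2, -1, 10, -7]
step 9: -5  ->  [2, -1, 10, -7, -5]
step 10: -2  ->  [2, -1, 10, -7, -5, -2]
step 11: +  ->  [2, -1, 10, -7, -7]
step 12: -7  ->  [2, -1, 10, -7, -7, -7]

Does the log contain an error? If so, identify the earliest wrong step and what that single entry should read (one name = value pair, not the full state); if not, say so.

step 1: push 0: top = 0 -> matches
step 2: push 3: top = 3 -> matches
step 3: 0 + 3 = 3 -> first mismatch against the log
Step 3 is the first one off; corrected, top = 3.

step 3, top = 3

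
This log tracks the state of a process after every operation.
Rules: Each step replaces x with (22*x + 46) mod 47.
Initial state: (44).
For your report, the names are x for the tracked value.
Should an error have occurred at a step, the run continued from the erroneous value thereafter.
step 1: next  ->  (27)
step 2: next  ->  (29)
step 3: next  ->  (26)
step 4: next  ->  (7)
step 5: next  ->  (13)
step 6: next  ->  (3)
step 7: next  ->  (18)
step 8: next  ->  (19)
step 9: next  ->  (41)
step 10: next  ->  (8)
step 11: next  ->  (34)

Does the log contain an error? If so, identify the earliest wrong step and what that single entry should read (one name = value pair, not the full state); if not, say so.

step 5, x = 12

step 1: x = (22*44 + 46) mod 47 = 27 -> verified
step 2: x = (22*27 + 46) mod 47 = 29 -> verified
step 3: x = (22*29 + 46) mod 47 = 26 -> confirmed correct
step 4: x = (22*26 + 46) mod 47 = 7 -> verified
step 5: x = (22*7 + 46) mod 47 = 12 -> the entry is off here
So the first discrepancy is step 5, where the right value is x = 12.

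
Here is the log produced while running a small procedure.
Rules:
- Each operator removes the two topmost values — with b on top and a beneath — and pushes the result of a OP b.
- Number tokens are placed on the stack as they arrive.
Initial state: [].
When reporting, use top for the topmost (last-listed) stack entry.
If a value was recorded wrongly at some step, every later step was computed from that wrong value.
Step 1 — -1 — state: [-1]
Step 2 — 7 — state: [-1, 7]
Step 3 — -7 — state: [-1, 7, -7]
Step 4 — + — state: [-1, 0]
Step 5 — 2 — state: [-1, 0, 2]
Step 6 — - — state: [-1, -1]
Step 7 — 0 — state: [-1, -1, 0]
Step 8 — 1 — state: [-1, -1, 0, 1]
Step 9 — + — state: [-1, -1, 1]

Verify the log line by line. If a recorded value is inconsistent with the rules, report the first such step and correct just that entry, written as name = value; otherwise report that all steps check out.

Step 1: push -1: top = -1 — exactly as logged.
Step 2: push 7: top = 7 — agrees with the log.
Step 3: push -7: top = -7 — checks out.
Step 4: 7 + -7 = 0 — matches.
Step 5: push 2: top = 2 — agrees with the log.
Step 6: 0 - 2 = -2 — the log disagrees here.
First incorrect step: 6; the correct value is top = -2.

step 6, top = -2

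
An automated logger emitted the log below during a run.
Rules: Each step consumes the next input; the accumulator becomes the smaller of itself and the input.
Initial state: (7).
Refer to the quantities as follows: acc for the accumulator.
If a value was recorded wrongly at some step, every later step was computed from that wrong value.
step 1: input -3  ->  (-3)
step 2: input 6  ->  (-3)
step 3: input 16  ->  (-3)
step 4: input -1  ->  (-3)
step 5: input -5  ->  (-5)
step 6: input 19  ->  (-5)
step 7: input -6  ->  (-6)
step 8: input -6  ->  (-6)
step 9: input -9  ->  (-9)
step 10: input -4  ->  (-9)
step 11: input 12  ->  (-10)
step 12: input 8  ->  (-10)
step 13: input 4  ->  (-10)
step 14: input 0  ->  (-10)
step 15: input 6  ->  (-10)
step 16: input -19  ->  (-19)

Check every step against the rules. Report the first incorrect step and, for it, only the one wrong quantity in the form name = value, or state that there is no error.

Recomputing the run from the initial state:
step 1: acc = -3
step 2: acc = -3
step 3: acc = -3
step 4: acc = -3
step 5: acc = -5
step 6: acc = -5
step 7: acc = -6
step 8: acc = -6
step 9: acc = -9
step 10: acc = -9
step 11: acc = -9
step 12: acc = -9
step 13: acc = -9
step 14: acc = -9
step 15: acc = -9
step 16: acc = -19
The first disagreement with the log is at step 11, where the value should be acc = -9.

step 11, acc = -9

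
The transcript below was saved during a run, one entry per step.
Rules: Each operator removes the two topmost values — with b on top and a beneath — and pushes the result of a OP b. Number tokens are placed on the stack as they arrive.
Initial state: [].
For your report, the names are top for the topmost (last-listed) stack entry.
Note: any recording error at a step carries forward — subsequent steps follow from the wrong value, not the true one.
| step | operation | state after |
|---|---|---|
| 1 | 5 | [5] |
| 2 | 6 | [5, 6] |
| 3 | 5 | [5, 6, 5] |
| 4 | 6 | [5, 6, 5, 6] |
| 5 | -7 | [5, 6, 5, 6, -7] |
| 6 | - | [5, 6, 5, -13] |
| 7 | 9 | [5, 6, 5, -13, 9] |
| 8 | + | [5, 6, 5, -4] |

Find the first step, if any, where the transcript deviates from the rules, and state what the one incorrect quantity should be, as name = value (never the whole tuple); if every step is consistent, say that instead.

step 6, top = 13

Step 1: push 5: top = 5 — matches.
Step 2: push 6: top = 6 — exactly as logged.
Step 3: push 5: top = 5 — confirmed correct.
Step 4: push 6: top = 6 — consistent with the transcript.
Step 5: push -7: top = -7 — agrees with the transcript.
Step 6: 6 - -7 = 13 — the recorded entry deviates here.
The earliest wrong entry is at step 6: it should read top = 13.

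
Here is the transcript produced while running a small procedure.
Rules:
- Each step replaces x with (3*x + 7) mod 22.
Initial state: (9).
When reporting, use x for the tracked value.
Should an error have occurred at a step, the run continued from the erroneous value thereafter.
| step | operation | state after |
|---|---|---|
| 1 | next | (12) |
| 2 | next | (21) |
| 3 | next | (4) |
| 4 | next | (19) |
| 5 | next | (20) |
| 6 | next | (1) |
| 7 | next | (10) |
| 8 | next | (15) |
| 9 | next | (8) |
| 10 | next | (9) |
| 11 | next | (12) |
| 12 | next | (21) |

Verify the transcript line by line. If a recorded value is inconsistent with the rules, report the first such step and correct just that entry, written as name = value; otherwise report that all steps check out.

no error

Step 1: x = (3*9 + 7) mod 22 = 12 — agrees with the transcript.
Step 2: x = (3*12 + 7) mod 22 = 21 — agrees with the transcript.
Step 3: x = (3*21 + 7) mod 22 = 4 — exactly as logged.
Step 4: x = (3*4 + 7) mod 22 = 19 — checks out.
Step 5: x = (3*19 + 7) mod 22 = 20 — checks out.
Step 6: x = (3*20 + 7) mod 22 = 1 — consistent with the transcript.
Step 7: x = (3*1 + 7) mod 22 = 10 — agrees with the transcript.
Step 8: x = (3*10 + 7) mod 22 = 15 — verified.
Step 9: x = (3*15 + 7) mod 22 = 8 — agrees with the transcript.
Step 10: x = (3*8 + 7) mod 22 = 9 — in agreement.
Step 11: x = (3*9 + 7) mod 22 = 12 — agrees with the transcript.
Step 12: x = (3*12 + 7) mod 22 = 21 — same as recorded.
The whole run recomputes cleanly — no discrepancies.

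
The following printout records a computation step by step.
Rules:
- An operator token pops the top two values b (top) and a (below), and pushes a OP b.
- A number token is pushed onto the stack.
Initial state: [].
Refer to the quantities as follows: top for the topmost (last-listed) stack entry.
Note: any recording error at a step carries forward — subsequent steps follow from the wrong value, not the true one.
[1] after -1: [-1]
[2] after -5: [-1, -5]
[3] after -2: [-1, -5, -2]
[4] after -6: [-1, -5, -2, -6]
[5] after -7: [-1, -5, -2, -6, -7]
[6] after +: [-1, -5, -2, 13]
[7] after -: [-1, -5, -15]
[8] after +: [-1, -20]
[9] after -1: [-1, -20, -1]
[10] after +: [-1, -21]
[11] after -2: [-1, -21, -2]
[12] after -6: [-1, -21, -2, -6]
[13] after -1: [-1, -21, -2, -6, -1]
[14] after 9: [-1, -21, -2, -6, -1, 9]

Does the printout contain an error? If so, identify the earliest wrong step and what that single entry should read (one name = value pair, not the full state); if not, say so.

step 6, top = -13

Recomputing the run from the initial state:
step 1: [-1]
step 2: [-1, -5]
step 3: [-1, -5, -2]
step 4: [-1, -5, -2, -6]
step 5: [-1, -5, -2, -6, -7]
step 6: [-1, -5, -2, -13]
step 7: [-1, -5, 11]
step 8: [-1, 6]
step 9: [-1, 6, -1]
step 10: [-1, 5]
step 11: [-1, 5, -2]
step 12: [-1, 5, -2, -6]
step 13: [-1, 5, -2, -6, -1]
step 14: [-1, 5, -2, -6, -1, 9]
The first disagreement with the printout is at step 6, where the value should be top = -13.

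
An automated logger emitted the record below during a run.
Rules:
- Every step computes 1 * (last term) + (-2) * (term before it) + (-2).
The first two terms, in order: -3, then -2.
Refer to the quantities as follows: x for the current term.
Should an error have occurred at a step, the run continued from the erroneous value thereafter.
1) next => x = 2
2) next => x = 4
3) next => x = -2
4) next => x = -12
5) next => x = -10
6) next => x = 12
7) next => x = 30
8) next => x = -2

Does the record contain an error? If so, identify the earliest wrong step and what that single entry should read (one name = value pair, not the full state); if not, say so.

step 8, x = 4

Step 1: x = 1*(-2) + (-2)*(-3) + (-2) = 2 — checks out.
Step 2: x = 1*(2) + (-2)*(-2) + (-2) = 4 — checks out.
Step 3: x = 1*(4) + (-2)*(2) + (-2) = -2 — no discrepancy.
Step 4: x = 1*(-2) + (-2)*(4) + (-2) = -12 — consistent with the record.
Step 5: x = 1*(-12) + (-2)*(-2) + (-2) = -10 — in agreement.
Step 6: x = 1*(-10) + (-2)*(-12) + (-2) = 12 — consistent with the record.
Step 7: x = 1*(12) + (-2)*(-10) + (-2) = 30 — agrees with the record.
Step 8: x = 1*(30) + (-2)*(12) + (-2) = 4 — first mismatch against the record.
The audit stops at step 8: the recorded entry is wrong and should be x = 4.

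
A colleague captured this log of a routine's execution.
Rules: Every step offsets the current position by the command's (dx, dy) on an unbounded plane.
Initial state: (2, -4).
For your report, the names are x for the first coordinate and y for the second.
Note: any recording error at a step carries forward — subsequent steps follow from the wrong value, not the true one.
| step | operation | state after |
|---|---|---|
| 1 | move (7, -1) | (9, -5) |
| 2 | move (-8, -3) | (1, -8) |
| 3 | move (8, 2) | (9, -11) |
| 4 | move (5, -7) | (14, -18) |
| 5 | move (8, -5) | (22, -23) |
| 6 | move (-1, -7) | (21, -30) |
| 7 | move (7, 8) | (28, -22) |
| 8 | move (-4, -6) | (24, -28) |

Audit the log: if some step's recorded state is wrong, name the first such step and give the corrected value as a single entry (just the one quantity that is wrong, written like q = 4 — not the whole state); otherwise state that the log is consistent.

Step 1: x = 2 + (7) = 9, y = -4 + (-1) = -5 — in agreement.
Step 2: x = 9 + (-8) = 1, y = -5 + (-3) = -8 — exactly as logged.
Step 3: x = 1 + (8) = 9, y = -8 + (2) = -6 — the log disagrees here.
Conclusion: step 3 carries the first error; the entry should be y = -6.

step 3, y = -6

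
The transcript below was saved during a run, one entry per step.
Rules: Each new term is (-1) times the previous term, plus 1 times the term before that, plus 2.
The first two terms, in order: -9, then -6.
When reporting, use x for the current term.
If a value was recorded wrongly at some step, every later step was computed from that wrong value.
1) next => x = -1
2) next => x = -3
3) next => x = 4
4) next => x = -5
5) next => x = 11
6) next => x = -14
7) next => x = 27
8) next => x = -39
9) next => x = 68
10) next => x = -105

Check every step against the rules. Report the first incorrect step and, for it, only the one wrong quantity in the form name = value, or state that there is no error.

step 1: x = -1*(-6) + (1)*(-9) + (2) = -1 -> no discrepancy
step 2: x = -1*(-1) + (1)*(-6) + (2) = -3 -> same as recorded
step 3: x = -1*(-3) + (1)*(-1) + (2) = 4 -> no discrepancy
step 4: x = -1*(4) + (1)*(-3) + (2) = -5 -> in agreement
step 5: x = -1*(-5) + (1)*(4) + (2) = 11 -> consistent with the transcript
step 6: x = -1*(11) + (1)*(-5) + (2) = -14 -> checks out
step 7: x = -1*(-14) + (1)*(11) + (2) = 27 -> agrees with the transcript
step 8: x = -1*(27) + (1)*(-14) + (2) = -39 -> in agreement
step 9: x = -1*(-39) + (1)*(27) + (2) = 68 -> exactly as logged
step 10: x = -1*(68) + (1)*(-39) + (2) = -105 -> confirmed correct
All steps check out; nothing to correct.

no error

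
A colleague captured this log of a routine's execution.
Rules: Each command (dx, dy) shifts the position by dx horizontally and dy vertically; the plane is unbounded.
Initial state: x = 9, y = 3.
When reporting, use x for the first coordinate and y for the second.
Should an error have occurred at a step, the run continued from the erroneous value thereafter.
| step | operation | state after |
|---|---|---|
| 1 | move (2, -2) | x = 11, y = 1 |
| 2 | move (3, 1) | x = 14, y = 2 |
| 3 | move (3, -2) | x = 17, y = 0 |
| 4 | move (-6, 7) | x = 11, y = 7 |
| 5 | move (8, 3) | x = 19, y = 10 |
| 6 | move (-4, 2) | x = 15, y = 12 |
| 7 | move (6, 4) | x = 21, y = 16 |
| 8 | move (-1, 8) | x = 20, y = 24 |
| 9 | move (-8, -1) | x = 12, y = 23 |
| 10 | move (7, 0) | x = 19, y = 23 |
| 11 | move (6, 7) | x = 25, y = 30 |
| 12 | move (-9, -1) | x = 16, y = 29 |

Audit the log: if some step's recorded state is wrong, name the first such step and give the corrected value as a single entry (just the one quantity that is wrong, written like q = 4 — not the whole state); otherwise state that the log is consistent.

no error

1. x = 9 + (2) = 11, y = 3 + (-2) = 1 (exactly as logged)
2. x = 11 + (3) = 14, y = 1 + (1) = 2 (confirmed correct)
3. x = 14 + (3) = 17, y = 2 + (-2) = 0 (exactly as logged)
4. x = 17 + (-6) = 11, y = 0 + (7) = 7 (in agreement)
5. x = 11 + (8) = 19, y = 7 + (3) = 10 (checks out)
6. x = 19 + (-4) = 15, y = 10 + (2) = 12 (same as recorded)
7. x = 15 + (6) = 21, y = 12 + (4) = 16 (consistent with the log)
8. x = 21 + (-1) = 20, y = 16 + (8) = 24 (matches)
9. x = 20 + (-8) = 12, y = 24 + (-1) = 23 (confirmed correct)
10. x = 12 + (7) = 19, y = 23 + (0) = 23 (checks out)
11. x = 19 + (6) = 25, y = 23 + (7) = 30 (consistent with the log)
12. x = 25 + (-9) = 16, y = 30 + (-1) = 29 (same as recorded)
Each recorded entry agrees with the recomputation.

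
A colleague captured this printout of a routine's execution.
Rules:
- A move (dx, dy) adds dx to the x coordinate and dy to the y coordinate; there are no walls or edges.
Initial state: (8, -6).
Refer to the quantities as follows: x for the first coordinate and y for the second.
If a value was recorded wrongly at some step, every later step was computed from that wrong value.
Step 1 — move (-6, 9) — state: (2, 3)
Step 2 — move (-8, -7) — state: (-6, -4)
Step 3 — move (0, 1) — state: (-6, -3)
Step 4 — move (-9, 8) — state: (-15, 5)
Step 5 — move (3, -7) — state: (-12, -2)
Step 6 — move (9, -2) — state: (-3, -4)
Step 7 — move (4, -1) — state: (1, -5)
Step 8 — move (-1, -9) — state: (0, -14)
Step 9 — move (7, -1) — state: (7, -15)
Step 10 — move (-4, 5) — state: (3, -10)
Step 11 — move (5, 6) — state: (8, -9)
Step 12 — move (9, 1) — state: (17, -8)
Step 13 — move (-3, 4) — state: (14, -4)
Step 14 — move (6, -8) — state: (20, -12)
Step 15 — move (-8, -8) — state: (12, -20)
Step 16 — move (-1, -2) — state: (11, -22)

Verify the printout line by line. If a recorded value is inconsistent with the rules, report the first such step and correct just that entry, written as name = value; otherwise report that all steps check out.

step 1: x = 8 + (-6) = 2, y = -6 + (9) = 3 -> no discrepancy
step 2: x = 2 + (-8) = -6, y = 3 + (-7) = -4 -> checks out
step 3: x = -6 + (0) = -6, y = -4 + (1) = -3 -> in agreement
step 4: x = -6 + (-9) = -15, y = -3 + (8) = 5 -> same as recorded
step 5: x = -15 + (3) = -12, y = 5 + (-7) = -2 -> consistent with the printout
step 6: x = -12 + (9) = -3, y = -2 + (-2) = -4 -> same as recorded
step 7: x = -3 + (4) = 1, y = -4 + (-1) = -5 -> confirmed correct
step 8: x = 1 + (-1) = 0, y = -5 + (-9) = -14 -> no discrepancy
step 9: x = 0 + (7) = 7, y = -14 + (-1) = -15 -> same as recorded
step 10: x = 7 + (-4) = 3, y = -15 + (5) = -10 -> checks out
step 11: x = 3 + (5) = 8, y = -10 + (6) = -4 -> this is not what the printout shows
Conclusion: step 11 carries the first error; the entry should be y = -4.

step 11, y = -4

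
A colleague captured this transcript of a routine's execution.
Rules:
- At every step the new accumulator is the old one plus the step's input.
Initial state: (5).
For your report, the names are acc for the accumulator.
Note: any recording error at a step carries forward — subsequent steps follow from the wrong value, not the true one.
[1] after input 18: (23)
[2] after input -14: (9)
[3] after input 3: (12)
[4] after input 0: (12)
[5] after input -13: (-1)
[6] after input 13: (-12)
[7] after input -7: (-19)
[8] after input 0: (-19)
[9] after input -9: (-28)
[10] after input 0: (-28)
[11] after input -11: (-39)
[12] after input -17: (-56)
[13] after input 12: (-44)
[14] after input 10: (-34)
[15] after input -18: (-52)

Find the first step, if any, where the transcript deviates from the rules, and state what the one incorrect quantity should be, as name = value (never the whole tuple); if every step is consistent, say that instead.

step 6, acc = 12

Recomputing the run from the initial state:
step 1: acc = 23
step 2: acc = 9
step 3: acc = 12
step 4: acc = 12
step 5: acc = -1
step 6: acc = 12
step 7: acc = 5
step 8: acc = 5
step 9: acc = -4
step 10: acc = -4
step 11: acc = -15
step 12: acc = -32
step 13: acc = -20
step 14: acc = -10
step 15: acc = -28
The first disagreement with the transcript is at step 6, where the value should be acc = 12.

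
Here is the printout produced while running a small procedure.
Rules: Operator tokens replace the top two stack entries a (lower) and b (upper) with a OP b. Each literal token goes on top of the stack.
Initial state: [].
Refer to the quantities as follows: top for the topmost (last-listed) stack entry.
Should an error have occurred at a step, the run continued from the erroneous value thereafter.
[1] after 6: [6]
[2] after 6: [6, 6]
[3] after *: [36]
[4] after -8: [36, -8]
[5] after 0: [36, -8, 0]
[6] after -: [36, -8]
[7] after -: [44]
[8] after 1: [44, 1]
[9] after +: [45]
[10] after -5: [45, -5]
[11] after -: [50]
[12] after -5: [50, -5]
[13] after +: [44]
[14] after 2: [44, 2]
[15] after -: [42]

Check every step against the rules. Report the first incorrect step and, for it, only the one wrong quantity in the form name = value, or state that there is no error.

step 1: push 6: top = 6 -> agrees with the printout
step 2: push 6: top = 6 -> matches
step 3: 6 * 6 = 36 -> matches
step 4: push -8: top = -8 -> checks out
step 5: push 0: top = 0 -> matches
step 6: -8 - 0 = -8 -> matches
step 7: 36 - -8 = 44 -> same as recorded
step 8: push 1: top = 1 -> checks out
step 9: 44 + 1 = 45 -> verified
step 10: push -5: top = -5 -> agrees with the printout
step 11: 45 - -5 = 50 -> exactly as logged
step 12: push -5: top = -5 -> agrees with the printout
step 13: 50 + -5 = 45 -> first mismatch against the printout
The earliest wrong entry is at step 13: it should read top = 45.

step 13, top = 45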